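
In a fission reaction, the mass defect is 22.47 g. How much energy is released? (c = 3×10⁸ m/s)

Convert mass defect: Δm = 22.47 g = 0.02247 kg
E = Δm·c² = 0.02247 × (3×10⁸)²
= 0.02247 × 9×10¹⁶ = 2.022×10¹⁵ J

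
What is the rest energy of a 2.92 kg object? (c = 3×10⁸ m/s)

c² = (3×10⁸)² = 9.000×10¹⁶ m²/s²
E₀ = mc² = 2.92 × 9.000×10¹⁶ = 2.628×10¹⁷ J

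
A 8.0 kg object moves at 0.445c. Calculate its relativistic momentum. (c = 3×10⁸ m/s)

γ = 1/√(1 - 0.445²) = 1.117
v = 0.445 × 3×10⁸ = 1.335×10⁸ m/s
p = γmv = 1.117 × 8.0 × 1.335×10⁸ = 1.193×10⁹ kg·m/s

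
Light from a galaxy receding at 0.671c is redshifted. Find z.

β = 0.671
(1+β)/(1-β) = 1.671/0.329 = 5.079
√(5.079) = 2.254
z = 2.254 - 1 = 1.254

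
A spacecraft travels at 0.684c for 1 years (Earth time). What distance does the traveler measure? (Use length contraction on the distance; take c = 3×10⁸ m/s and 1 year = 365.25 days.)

Earth distance: d = v × t = 0.684c × 1 yr = 6.476×10¹⁵ m
γ = 1.371
d' = d/γ = 6.476×10¹⁵/1.371 = 4.724×10¹⁵ m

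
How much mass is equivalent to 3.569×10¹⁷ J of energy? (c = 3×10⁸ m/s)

From E = mc², we get m = E/c²
c² = (3×10⁸)² = 9×10¹⁶ m²/s²
m = 3.569×10¹⁷ / 9×10¹⁶ = 3.966 kg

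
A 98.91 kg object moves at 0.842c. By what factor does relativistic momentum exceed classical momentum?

p_rel = γmv, p_class = mv
Ratio = γ = 1/√(1 - 0.842²) = 1.854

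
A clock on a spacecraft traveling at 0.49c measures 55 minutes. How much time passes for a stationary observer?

Proper time Δt₀ = 55 minutes
γ = 1/√(1 - 0.49²) = 1.147
Δt = γΔt₀ = 1.147 × 55 = 63.09 minutes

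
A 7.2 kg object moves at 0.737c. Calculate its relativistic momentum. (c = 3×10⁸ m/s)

γ = 1/√(1 - 0.737²) = 1.4795
v = 0.737 × 3×10⁸ = 2.211×10⁸ m/s
p = γmv = 1.4795 × 7.2 × 2.211×10⁸ = 2.355×10⁹ kg·m/s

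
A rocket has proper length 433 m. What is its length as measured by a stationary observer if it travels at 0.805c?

Proper length L₀ = 433 m
γ = 1/√(1 - 0.805²) = 1.6856
L = L₀/γ = 433/1.6856 = 256.9 m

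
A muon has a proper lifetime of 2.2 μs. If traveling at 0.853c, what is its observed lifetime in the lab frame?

Proper lifetime τ₀ = 2.2 μs
γ = 1/√(1 - 0.853²) = 1.916
τ = γτ₀ = 1.916 × 2.2 μs = 4.215 μs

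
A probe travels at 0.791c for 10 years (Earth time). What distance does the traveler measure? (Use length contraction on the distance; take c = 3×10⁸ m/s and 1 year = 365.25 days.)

Earth distance: d = v × t = 0.791c × 10 yr = 7.4886×10¹⁶ m
γ = 1.6345
d' = d/γ = 7.4886×10¹⁶/1.6345 = 4.582×10¹⁶ m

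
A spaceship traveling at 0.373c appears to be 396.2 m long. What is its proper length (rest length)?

Contracted length L = 396.2 m
γ = 1/√(1 - 0.373²) = 1.0778
L₀ = γL = 1.0778 × 396.2 = 427.0 m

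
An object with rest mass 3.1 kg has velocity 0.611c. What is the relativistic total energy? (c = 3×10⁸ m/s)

γ = 1/√(1 - 0.611²) = 1.263
mc² = 3.1 × (3×10⁸)² = 2.790×10¹⁷ J
E = γmc² = 1.263 × 2.790×10¹⁷ = 3.524×10¹⁷ J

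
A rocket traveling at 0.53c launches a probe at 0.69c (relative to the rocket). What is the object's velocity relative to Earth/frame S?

u = (u' + v)/(1 + u'v/c²)
Numerator: 0.69 + 0.53 = 1.22
Denominator: 1 + 0.3657 = 1.3657
u = 1.22/1.3657 = 0.8933c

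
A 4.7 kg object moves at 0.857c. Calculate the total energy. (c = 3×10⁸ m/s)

γ = 1/√(1 - 0.857²) = 1.9406
mc² = 4.7 × (3×10⁸)² = 4.230×10¹⁷ J
E = γmc² = 1.9406 × 4.230×10¹⁷ = 8.209×10¹⁷ J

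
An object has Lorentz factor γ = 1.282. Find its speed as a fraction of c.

From γ = 1/√(1 - v²/c²):
1/γ² = 1/1.282² = 0.60845
v²/c² = 1 - 0.60845 = 0.39155
v/c = √(0.39155) = 0.6257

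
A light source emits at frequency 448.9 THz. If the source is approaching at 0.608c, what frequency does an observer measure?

β = v/c = 0.608
(1+β)/(1-β) = 1.608/0.392 = 4.102
Doppler factor = √(4.102) = 2.0253
f_obs = 448.9 × 2.0253 = 909.2 THz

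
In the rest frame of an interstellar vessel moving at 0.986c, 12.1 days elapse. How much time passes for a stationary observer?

Proper time Δt₀ = 12.1 days
γ = 1/√(1 - 0.986²) = 5.9972
Δt = γΔt₀ = 5.9972 × 12.1 = 72.57 days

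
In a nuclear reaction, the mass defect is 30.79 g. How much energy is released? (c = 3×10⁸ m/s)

Convert mass defect: Δm = 30.79 g = 0.03079 kg
E = Δm·c² = 0.03079 × (3×10⁸)²
= 0.03079 × 9×10¹⁶ = 2.771×10¹⁵ J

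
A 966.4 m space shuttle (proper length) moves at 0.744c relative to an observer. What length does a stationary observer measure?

Proper length L₀ = 966.4 m
γ = 1/√(1 - 0.744²) = 1.4966
L = L₀/γ = 966.4/1.4966 = 645.7 m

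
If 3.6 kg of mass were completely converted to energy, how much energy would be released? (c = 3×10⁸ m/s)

Using E = mc²:
c² = (3×10⁸)² = 9×10¹⁶ m²/s²
E = 3.6 × 9×10¹⁶ = 3.240×10¹⁷ J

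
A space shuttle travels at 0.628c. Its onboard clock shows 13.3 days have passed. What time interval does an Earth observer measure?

Proper time Δt₀ = 13.3 days
γ = 1/√(1 - 0.628²) = 1.285
Δt = γΔt₀ = 1.285 × 13.3 = 17.09 days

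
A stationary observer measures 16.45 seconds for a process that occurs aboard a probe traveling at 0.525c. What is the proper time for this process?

Dilated time Δt = 16.45 seconds
γ = 1/√(1 - 0.525²) = 1.175
Δt₀ = Δt/γ = 16.45/1.175 = 14.00 seconds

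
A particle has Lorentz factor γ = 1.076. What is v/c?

From γ = 1/√(1 - v²/c²):
1/γ² = 1/1.076² = 0.8637
v²/c² = 1 - 0.8637 = 0.1363
v/c = √(0.1363) = 0.3692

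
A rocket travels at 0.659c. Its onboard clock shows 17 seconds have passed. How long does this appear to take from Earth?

Proper time Δt₀ = 17 seconds
γ = 1/√(1 - 0.659²) = 1.3295
Δt = γΔt₀ = 1.3295 × 17 = 22.60 seconds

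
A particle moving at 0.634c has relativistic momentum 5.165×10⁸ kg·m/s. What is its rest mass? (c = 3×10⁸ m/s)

γ = 1/√(1 - 0.634²) = 1.293
v = 0.634 × 3×10⁸ = 1.902×10⁸ m/s
m = p/(γv) = 5.165×10⁸/(1.293 × 1.902×10⁸) = 2.100 kg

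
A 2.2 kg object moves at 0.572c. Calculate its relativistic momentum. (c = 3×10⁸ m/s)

γ = 1/√(1 - 0.572²) = 1.219
v = 0.572 × 3×10⁸ = 1.716×10⁸ m/s
p = γmv = 1.219 × 2.2 × 1.716×10⁸ = 4.602×10⁸ kg·m/s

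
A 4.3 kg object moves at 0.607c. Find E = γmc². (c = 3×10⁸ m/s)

γ = 1/√(1 - 0.607²) = 1.2583
mc² = 4.3 × (3×10⁸)² = 3.870×10¹⁷ J
E = γmc² = 1.2583 × 3.870×10¹⁷ = 4.870×10¹⁷ J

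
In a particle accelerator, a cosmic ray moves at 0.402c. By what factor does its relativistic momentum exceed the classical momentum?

p_rel = γmv, p_class = mv
Ratio = γ = 1/√(1 - 0.402²)
= 1/√(0.838396) = 1.092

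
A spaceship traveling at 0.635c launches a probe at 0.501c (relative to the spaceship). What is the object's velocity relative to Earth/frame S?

u = (u' + v)/(1 + u'v/c²)
Numerator: 0.501 + 0.635 = 1.136
Denominator: 1 + 0.318135 = 1.318135
u = 1.136/1.318135 = 0.8618c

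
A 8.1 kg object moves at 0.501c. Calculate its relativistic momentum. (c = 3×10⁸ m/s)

γ = 1/√(1 - 0.501²) = 1.1555
v = 0.501 × 3×10⁸ = 1.503×10⁸ m/s
p = γmv = 1.1555 × 8.1 × 1.503×10⁸ = 1.407×10⁹ kg·m/s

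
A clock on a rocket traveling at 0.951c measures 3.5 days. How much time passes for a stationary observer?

Proper time Δt₀ = 3.5 days
γ = 1/√(1 - 0.951²) = 3.234
Δt = γΔt₀ = 3.234 × 3.5 = 11.32 days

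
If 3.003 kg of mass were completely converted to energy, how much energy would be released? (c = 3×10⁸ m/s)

Using E = mc²:
c² = (3×10⁸)² = 9×10¹⁶ m²/s²
E = 3.003 × 9×10¹⁶ = 2.703×10¹⁷ J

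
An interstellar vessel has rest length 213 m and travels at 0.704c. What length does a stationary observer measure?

Proper length L₀ = 213 m
γ = 1/√(1 - 0.704²) = 1.408
L = L₀/γ = 213/1.408 = 151.3 m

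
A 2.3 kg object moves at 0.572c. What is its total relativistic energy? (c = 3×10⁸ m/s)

γ = 1/√(1 - 0.572²) = 1.2191
mc² = 2.3 × (3×10⁸)² = 2.070×10¹⁷ J
E = γmc² = 1.2191 × 2.070×10¹⁷ = 2.524×10¹⁷ J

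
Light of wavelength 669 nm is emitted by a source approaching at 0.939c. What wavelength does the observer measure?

β = 0.939
Wavelength Doppler factor = √(0.061/1.939) = √(0.03146) = 0.1774
λ_obs = 669 × 0.1774 = 118.7 nm (blueshift)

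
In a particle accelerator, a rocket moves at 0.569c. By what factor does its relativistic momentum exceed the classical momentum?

p_rel = γmv, p_class = mv
Ratio = γ = 1/√(1 - 0.569²)
= 1/√(0.676239) = 1.216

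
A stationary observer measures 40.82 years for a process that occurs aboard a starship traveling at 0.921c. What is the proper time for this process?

Dilated time Δt = 40.82 years
γ = 1/√(1 - 0.921²) = 2.567
Δt₀ = Δt/γ = 40.82/2.567 = 15.90 years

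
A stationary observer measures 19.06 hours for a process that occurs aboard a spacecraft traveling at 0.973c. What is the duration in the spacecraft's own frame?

Dilated time Δt = 19.06 hours
γ = 1/√(1 - 0.973²) = 4.333
Δt₀ = Δt/γ = 19.06/4.333 = 4.399 hours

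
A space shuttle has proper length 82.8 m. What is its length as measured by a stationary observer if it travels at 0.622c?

Proper length L₀ = 82.8 m
γ = 1/√(1 - 0.622²) = 1.2771
L = L₀/γ = 82.8/1.2771 = 64.83 m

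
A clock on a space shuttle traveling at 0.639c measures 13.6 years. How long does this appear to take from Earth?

Proper time Δt₀ = 13.6 years
γ = 1/√(1 - 0.639²) = 1.300
Δt = γΔt₀ = 1.300 × 13.6 = 17.68 years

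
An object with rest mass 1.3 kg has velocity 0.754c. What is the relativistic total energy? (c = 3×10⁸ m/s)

γ = 1/√(1 - 0.754²) = 1.522
mc² = 1.3 × (3×10⁸)² = 1.170×10¹⁷ J
E = γmc² = 1.522 × 1.170×10¹⁷ = 1.781×10¹⁷ J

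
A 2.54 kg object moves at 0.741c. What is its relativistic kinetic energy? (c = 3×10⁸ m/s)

γ = 1/√(1 - 0.741²) = 1.4892
γ - 1 = 0.4892
KE = (γ-1)mc² = 0.4892 × 2.54 × (3×10⁸)² = 1.118×10¹⁷ J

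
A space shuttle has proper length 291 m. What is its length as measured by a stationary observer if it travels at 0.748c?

Proper length L₀ = 291 m
γ = 1/√(1 - 0.748²) = 1.507
L = L₀/γ = 291/1.507 = 193.1 m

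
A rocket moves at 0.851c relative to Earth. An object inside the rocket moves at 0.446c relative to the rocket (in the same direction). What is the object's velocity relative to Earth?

u = (u' + v)/(1 + u'v/c²)
Numerator: 0.446 + 0.851 = 1.297
Denominator: 1 + 0.379546 = 1.379546
u = 1.297/1.379546 = 0.9402c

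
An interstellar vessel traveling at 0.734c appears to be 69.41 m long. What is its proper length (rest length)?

Contracted length L = 69.41 m
γ = 1/√(1 - 0.734²) = 1.472
L₀ = γL = 1.472 × 69.41 = 102.2 m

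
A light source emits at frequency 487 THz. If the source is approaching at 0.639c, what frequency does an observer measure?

β = v/c = 0.639
(1+β)/(1-β) = 1.639/0.361 = 4.540
Doppler factor = √(4.540) = 2.131
f_obs = 487 × 2.131 = 1038 THz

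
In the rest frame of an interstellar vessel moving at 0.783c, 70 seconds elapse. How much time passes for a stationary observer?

Proper time Δt₀ = 70 seconds
γ = 1/√(1 - 0.783²) = 1.6077
Δt = γΔt₀ = 1.6077 × 70 = 112.5 seconds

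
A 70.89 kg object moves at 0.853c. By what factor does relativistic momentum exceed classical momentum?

p_rel = γmv, p_class = mv
Ratio = γ = 1/√(1 - 0.853²) = 1.916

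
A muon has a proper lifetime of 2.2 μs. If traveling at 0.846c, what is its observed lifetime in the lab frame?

Proper lifetime τ₀ = 2.2 μs
γ = 1/√(1 - 0.846²) = 1.8755
τ = γτ₀ = 1.8755 × 2.2 μs = 4.126 μs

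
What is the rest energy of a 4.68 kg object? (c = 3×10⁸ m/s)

c² = (3×10⁸)² = 9.000×10¹⁶ m²/s²
E₀ = mc² = 4.68 × 9.000×10¹⁶ = 4.212×10¹⁷ J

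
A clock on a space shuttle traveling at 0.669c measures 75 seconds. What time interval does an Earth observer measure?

Proper time Δt₀ = 75 seconds
γ = 1/√(1 - 0.669²) = 1.345
Δt = γΔt₀ = 1.345 × 75 = 100.9 seconds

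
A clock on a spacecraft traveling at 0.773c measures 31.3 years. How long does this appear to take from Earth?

Proper time Δt₀ = 31.3 years
γ = 1/√(1 - 0.773²) = 1.5763
Δt = γΔt₀ = 1.5763 × 31.3 = 49.34 years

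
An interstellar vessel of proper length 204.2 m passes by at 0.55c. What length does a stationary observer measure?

Proper length L₀ = 204.2 m
γ = 1/√(1 - 0.55²) = 1.1974
L = L₀/γ = 204.2/1.1974 = 170.5 m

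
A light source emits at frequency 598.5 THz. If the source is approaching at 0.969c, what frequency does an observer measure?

β = v/c = 0.969
(1+β)/(1-β) = 1.969/0.031 = 63.52
Doppler factor = √(63.52) = 7.970
f_obs = 598.5 × 7.970 = 4770 THz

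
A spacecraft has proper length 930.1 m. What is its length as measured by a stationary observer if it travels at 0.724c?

Proper length L₀ = 930.1 m
γ = 1/√(1 - 0.724²) = 1.4497
L = L₀/γ = 930.1/1.4497 = 641.6 m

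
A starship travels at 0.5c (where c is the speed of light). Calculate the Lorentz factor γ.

v/c = 0.5, so (v/c)² = 0.25
1 - (v/c)² = 0.75
γ = 1/√(0.75) = 1.155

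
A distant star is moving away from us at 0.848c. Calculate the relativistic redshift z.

β = 0.848
(1+β)/(1-β) = 1.848/0.152 = 12.16
√(12.16) = 3.487
z = 3.487 - 1 = 2.487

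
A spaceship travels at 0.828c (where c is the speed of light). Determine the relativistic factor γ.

v/c = 0.828, so (v/c)² = 0.685584
1 - (v/c)² = 0.314416
γ = 1/√(0.314416) = 1.783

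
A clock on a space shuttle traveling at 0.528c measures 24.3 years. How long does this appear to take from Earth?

Proper time Δt₀ = 24.3 years
γ = 1/√(1 - 0.528²) = 1.1775
Δt = γΔt₀ = 1.1775 × 24.3 = 28.61 years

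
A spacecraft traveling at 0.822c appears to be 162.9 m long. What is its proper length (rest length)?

Contracted length L = 162.9 m
γ = 1/√(1 - 0.822²) = 1.75596
L₀ = γL = 1.75596 × 162.9 = 286.0 m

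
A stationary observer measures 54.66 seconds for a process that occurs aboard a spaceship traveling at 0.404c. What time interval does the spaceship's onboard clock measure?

Dilated time Δt = 54.66 seconds
γ = 1/√(1 - 0.404²) = 1.0932
Δt₀ = Δt/γ = 54.66/1.0932 = 50.00 seconds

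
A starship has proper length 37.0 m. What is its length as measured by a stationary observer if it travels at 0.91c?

Proper length L₀ = 37.0 m
γ = 1/√(1 - 0.91²) = 2.412
L = L₀/γ = 37.0/2.412 = 15.34 m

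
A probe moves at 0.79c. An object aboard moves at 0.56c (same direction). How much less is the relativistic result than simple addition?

Classical: u' + v = 0.56 + 0.79 = 1.35c
Relativistic: u = (0.56 + 0.79)/(1 + 0.4424) = 1.35/1.4424 = 0.9359c
Difference: 1.35 - 0.9359 = 0.4141c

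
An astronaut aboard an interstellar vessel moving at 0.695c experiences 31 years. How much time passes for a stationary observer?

Proper time Δt₀ = 31 years
γ = 1/√(1 - 0.695²) = 1.3908
Δt = γΔt₀ = 1.3908 × 31 = 43.11 years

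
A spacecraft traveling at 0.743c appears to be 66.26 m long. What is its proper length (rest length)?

Contracted length L = 66.26 m
γ = 1/√(1 - 0.743²) = 1.4941
L₀ = γL = 1.4941 × 66.26 = 99.00 m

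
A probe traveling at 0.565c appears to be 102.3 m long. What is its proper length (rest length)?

Contracted length L = 102.3 m
γ = 1/√(1 - 0.565²) = 1.212
L₀ = γL = 1.212 × 102.3 = 124.0 m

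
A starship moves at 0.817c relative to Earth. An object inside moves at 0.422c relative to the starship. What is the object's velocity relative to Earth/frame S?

u = (u' + v)/(1 + u'v/c²)
Numerator: 0.422 + 0.817 = 1.239
Denominator: 1 + 0.344774 = 1.344774
u = 1.239/1.344774 = 0.9213c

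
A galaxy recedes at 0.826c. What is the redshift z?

β = 0.826
(1+β)/(1-β) = 1.826/0.174 = 10.49
√(10.49) = 3.239
z = 3.239 - 1 = 2.239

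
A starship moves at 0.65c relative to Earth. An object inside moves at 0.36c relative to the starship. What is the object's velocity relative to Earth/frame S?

u = (u' + v)/(1 + u'v/c²)
Numerator: 0.36 + 0.65 = 1.01
Denominator: 1 + 0.234 = 1.234
u = 1.01/1.234 = 0.8185c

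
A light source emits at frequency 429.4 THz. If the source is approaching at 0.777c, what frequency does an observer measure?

β = v/c = 0.777
(1+β)/(1-β) = 1.777/0.223 = 7.969
Doppler factor = √(7.969) = 2.823
f_obs = 429.4 × 2.823 = 1212 THz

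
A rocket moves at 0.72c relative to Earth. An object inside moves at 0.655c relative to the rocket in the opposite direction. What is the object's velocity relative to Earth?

Object's velocity in rocket frame is u' = -0.655c
u = (u' + v)/(1 + u'v/c²) = (v - 0.655)/(1 - 0.655·v/c²)
Numerator: 0.72 - 0.655 = 0.065
Denominator: 1 - 0.4716 = 0.5284
u = 0.065/0.5284 = 0.1230c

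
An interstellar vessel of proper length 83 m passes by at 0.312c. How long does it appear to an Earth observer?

Proper length L₀ = 83 m
γ = 1/√(1 - 0.312²) = 1.0525
L = L₀/γ = 83/1.0525 = 78.86 m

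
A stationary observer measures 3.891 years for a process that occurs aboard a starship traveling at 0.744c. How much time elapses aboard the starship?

Dilated time Δt = 3.891 years
γ = 1/√(1 - 0.744²) = 1.4966
Δt₀ = Δt/γ = 3.891/1.4966 = 2.600 years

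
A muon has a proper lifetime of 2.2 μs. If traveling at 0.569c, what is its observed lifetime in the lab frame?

Proper lifetime τ₀ = 2.2 μs
γ = 1/√(1 - 0.569²) = 1.216
τ = γτ₀ = 1.216 × 2.2 μs = 2.675 μs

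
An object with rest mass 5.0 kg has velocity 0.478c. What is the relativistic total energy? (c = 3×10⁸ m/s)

γ = 1/√(1 - 0.478²) = 1.1385
mc² = 5.0 × (3×10⁸)² = 4.500×10¹⁷ J
E = γmc² = 1.1385 × 4.500×10¹⁷ = 5.123×10¹⁷ J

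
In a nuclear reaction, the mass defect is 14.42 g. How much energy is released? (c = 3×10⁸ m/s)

Convert mass defect: Δm = 14.42 g = 0.01442 kg
E = Δm·c² = 0.01442 × (3×10⁸)²
= 0.01442 × 9×10¹⁶ = 1.298×10¹⁵ J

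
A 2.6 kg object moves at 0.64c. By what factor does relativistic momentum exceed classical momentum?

p_rel = γmv, p_class = mv
Ratio = γ = 1/√(1 - 0.64²) = 1.301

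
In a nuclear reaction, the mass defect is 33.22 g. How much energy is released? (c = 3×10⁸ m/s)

Convert mass defect: Δm = 33.22 g = 0.03322 kg
E = Δm·c² = 0.03322 × (3×10⁸)²
= 0.03322 × 9×10¹⁶ = 2.990×10¹⁵ J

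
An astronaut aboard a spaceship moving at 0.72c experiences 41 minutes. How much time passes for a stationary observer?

Proper time Δt₀ = 41 minutes
γ = 1/√(1 - 0.72²) = 1.441
Δt = γΔt₀ = 1.441 × 41 = 59.08 minutes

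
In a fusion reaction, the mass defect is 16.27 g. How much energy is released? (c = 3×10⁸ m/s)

Convert mass defect: Δm = 16.27 g = 0.01627 kg
E = Δm·c² = 0.01627 × (3×10⁸)²
= 0.01627 × 9×10¹⁶ = 1.464×10¹⁵ J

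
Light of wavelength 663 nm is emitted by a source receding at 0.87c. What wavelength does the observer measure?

β = 0.87
Wavelength Doppler factor = √(1.87/0.13) = √(14.385) = 3.793
λ_obs = 663 × 3.793 = 2515 nm (redshift)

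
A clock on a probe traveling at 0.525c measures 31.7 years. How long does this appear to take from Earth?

Proper time Δt₀ = 31.7 years
γ = 1/√(1 - 0.525²) = 1.175
Δt = γΔt₀ = 1.175 × 31.7 = 37.25 years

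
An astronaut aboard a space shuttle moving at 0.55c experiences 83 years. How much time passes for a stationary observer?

Proper time Δt₀ = 83 years
γ = 1/√(1 - 0.55²) = 1.1974
Δt = γΔt₀ = 1.1974 × 83 = 99.38 years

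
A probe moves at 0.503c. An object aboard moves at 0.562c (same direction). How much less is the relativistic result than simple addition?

Classical: u' + v = 0.562 + 0.503 = 1.065c
Relativistic: u = (0.562 + 0.503)/(1 + 0.282686) = 1.065/1.282686 = 0.8303c
Difference: 1.065 - 0.8303 = 0.2347c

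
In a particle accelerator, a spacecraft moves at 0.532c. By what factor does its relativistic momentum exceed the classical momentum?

p_rel = γmv, p_class = mv
Ratio = γ = 1/√(1 - 0.532²)
= 1/√(0.716976) = 1.181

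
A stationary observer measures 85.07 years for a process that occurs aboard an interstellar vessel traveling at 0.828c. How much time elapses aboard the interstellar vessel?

Dilated time Δt = 85.07 years
γ = 1/√(1 - 0.828²) = 1.7834
Δt₀ = Δt/γ = 85.07/1.7834 = 47.70 years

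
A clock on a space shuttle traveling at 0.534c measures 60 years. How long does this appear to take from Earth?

Proper time Δt₀ = 60 years
γ = 1/√(1 - 0.534²) = 1.1828
Δt = γΔt₀ = 1.1828 × 60 = 70.97 years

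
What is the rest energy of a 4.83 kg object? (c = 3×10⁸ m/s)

c² = (3×10⁸)² = 9.000×10¹⁶ m²/s²
E₀ = mc² = 4.83 × 9.000×10¹⁶ = 4.347×10¹⁷ J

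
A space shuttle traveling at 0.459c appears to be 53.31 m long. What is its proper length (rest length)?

Contracted length L = 53.31 m
γ = 1/√(1 - 0.459²) = 1.12557
L₀ = γL = 1.12557 × 53.31 = 60.00 m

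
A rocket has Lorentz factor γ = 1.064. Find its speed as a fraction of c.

From γ = 1/√(1 - v²/c²):
1/γ² = 1/1.064² = 0.8833
v²/c² = 1 - 0.8833 = 0.1167
v/c = √(0.1167) = 0.3416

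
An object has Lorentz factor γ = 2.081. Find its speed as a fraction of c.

From γ = 1/√(1 - v²/c²):
1/γ² = 1/2.081² = 0.2309
v²/c² = 1 - 0.2309 = 0.7691
v/c = √(0.7691) = 0.8770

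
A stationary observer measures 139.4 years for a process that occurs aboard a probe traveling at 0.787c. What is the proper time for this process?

Dilated time Δt = 139.4 years
γ = 1/√(1 - 0.787²) = 1.621
Δt₀ = Δt/γ = 139.4/1.621 = 86.00 years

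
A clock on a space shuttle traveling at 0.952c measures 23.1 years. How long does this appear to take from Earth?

Proper time Δt₀ = 23.1 years
γ = 1/√(1 - 0.952²) = 3.267
Δt = γΔt₀ = 3.267 × 23.1 = 75.47 years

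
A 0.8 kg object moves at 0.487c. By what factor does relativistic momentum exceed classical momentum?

p_rel = γmv, p_class = mv
Ratio = γ = 1/√(1 - 0.487²) = 1.145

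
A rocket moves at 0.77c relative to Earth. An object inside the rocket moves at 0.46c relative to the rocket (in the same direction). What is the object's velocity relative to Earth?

u = (u' + v)/(1 + u'v/c²)
Numerator: 0.46 + 0.77 = 1.23
Denominator: 1 + 0.3542 = 1.3542
u = 1.23/1.3542 = 0.9083c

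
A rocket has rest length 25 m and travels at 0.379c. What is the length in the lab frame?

Proper length L₀ = 25 m
γ = 1/√(1 - 0.379²) = 1.081
L = L₀/γ = 25/1.081 = 23.13 m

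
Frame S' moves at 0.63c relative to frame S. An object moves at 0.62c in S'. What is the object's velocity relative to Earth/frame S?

u = (u' + v)/(1 + u'v/c²)
Numerator: 0.62 + 0.63 = 1.25
Denominator: 1 + 0.3906 = 1.3906
u = 1.25/1.3906 = 0.8989c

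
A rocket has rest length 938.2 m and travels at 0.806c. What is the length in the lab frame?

Proper length L₀ = 938.2 m
γ = 1/√(1 - 0.806²) = 1.6894
L = L₀/γ = 938.2/1.6894 = 555.3 m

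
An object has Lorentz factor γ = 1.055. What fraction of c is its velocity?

From γ = 1/√(1 - v²/c²):
1/γ² = 1/1.055² = 0.89845
v²/c² = 1 - 0.89845 = 0.10155
v/c = √(0.10155) = 0.3187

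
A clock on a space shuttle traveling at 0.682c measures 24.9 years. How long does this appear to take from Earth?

Proper time Δt₀ = 24.9 years
γ = 1/√(1 - 0.682²) = 1.3673
Δt = γΔt₀ = 1.3673 × 24.9 = 34.05 years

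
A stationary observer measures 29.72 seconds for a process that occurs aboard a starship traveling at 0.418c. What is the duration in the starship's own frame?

Dilated time Δt = 29.72 seconds
γ = 1/√(1 - 0.418²) = 1.1008
Δt₀ = Δt/γ = 29.72/1.1008 = 27.00 seconds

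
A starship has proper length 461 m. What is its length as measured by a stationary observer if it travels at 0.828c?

Proper length L₀ = 461 m
γ = 1/√(1 - 0.828²) = 1.7834
L = L₀/γ = 461/1.7834 = 258.5 m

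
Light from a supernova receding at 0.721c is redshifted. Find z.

β = 0.721
(1+β)/(1-β) = 1.721/0.279 = 6.168
√(6.168) = 2.484
z = 2.484 - 1 = 1.484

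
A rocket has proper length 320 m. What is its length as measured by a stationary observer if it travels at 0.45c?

Proper length L₀ = 320 m
γ = 1/√(1 - 0.45²) = 1.1198
L = L₀/γ = 320/1.1198 = 285.8 m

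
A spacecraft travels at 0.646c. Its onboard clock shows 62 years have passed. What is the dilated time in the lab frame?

Proper time Δt₀ = 62 years
γ = 1/√(1 - 0.646²) = 1.310
Δt = γΔt₀ = 1.310 × 62 = 81.22 years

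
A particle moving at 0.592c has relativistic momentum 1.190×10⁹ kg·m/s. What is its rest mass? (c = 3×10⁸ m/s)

γ = 1/√(1 - 0.592²) = 1.2408
v = 0.592 × 3×10⁸ = 1.776×10⁸ m/s
m = p/(γv) = 1.190×10⁹/(1.2408 × 1.776×10⁸) = 5.400 kg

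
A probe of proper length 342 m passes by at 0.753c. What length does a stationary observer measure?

Proper length L₀ = 342 m
γ = 1/√(1 - 0.753²) = 1.520
L = L₀/γ = 342/1.520 = 225.0 m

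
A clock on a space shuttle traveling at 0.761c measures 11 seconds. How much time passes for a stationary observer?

Proper time Δt₀ = 11 seconds
γ = 1/√(1 - 0.761²) = 1.5414
Δt = γΔt₀ = 1.5414 × 11 = 16.96 seconds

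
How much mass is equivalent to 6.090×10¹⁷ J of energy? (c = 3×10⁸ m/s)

From E = mc², we get m = E/c²
c² = (3×10⁸)² = 9×10¹⁶ m²/s²
m = 6.090×10¹⁷ / 9×10¹⁶ = 6.767 kg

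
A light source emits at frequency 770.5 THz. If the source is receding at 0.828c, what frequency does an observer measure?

β = v/c = 0.828
(1-β)/(1+β) = 0.172/1.828 = 0.09409
Doppler factor = √(0.09409) = 0.3067
f_obs = 770.5 × 0.3067 = 236.3 THz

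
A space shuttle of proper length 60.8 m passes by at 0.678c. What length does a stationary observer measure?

Proper length L₀ = 60.8 m
γ = 1/√(1 - 0.678²) = 1.3604
L = L₀/γ = 60.8/1.3604 = 44.69 m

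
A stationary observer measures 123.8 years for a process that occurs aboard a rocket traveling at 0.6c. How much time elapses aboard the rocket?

Dilated time Δt = 123.8 years
γ = 1/√(1 - 0.6²) = 1.250
Δt₀ = Δt/γ = 123.8/1.250 = 99.04 years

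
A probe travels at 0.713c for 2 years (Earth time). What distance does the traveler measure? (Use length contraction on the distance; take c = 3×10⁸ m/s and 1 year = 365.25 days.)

Earth distance: d = v × t = 0.713c × 2 yr = 1.3500×10¹⁶ m
γ = 1.4262
d' = d/γ = 1.3500×10¹⁶/1.4262 = 9.466×10¹⁵ m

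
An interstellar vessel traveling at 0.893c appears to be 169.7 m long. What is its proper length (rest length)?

Contracted length L = 169.7 m
γ = 1/√(1 - 0.893²) = 2.222
L₀ = γL = 2.222 × 169.7 = 377.1 m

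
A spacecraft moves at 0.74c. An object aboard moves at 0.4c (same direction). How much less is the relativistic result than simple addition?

Classical: u' + v = 0.4 + 0.74 = 1.14c
Relativistic: u = (0.4 + 0.74)/(1 + 0.296) = 1.14/1.296 = 0.8796c
Difference: 1.14 - 0.8796 = 0.2604c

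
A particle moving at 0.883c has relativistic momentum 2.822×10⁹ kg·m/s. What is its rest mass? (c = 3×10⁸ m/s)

γ = 1/√(1 - 0.883²) = 2.1305
v = 0.883 × 3×10⁸ = 2.649×10⁸ m/s
m = p/(γv) = 2.822×10⁹/(2.1305 × 2.649×10⁸) = 5.000 kg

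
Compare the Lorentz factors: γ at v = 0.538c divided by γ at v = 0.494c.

γ₁ = 1/√(1 - 0.538²) = 1.186
γ₂ = 1/√(1 - 0.494²) = 1.150
γ₁/γ₂ = 1.186/1.150 = 1.031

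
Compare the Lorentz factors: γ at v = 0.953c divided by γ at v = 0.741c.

γ₁ = 1/√(1 - 0.953²) = 3.3007
γ₂ = 1/√(1 - 0.741²) = 1.4892
γ₁/γ₂ = 3.3007/1.4892 = 2.216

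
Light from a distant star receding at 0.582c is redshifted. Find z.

β = 0.582
(1+β)/(1-β) = 1.582/0.418 = 3.7847
√(3.7847) = 1.9454
z = 1.9454 - 1 = 0.9454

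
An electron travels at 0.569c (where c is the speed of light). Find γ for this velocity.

v/c = 0.569, so (v/c)² = 0.323761
1 - (v/c)² = 0.676239
γ = 1/√(0.676239) = 1.216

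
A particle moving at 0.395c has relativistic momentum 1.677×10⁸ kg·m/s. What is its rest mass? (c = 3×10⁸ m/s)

γ = 1/√(1 - 0.395²) = 1.089
v = 0.395 × 3×10⁸ = 1.185×10⁸ m/s
m = p/(γv) = 1.677×10⁸/(1.089 × 1.185×10⁸) = 1.300 kg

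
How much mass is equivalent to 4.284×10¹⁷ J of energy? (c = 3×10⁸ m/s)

From E = mc², we get m = E/c²
c² = (3×10⁸)² = 9×10¹⁶ m²/s²
m = 4.284×10¹⁷ / 9×10¹⁶ = 4.760 kg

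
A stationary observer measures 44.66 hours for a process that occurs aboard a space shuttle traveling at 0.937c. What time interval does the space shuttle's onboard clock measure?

Dilated time Δt = 44.66 hours
γ = 1/√(1 - 0.937²) = 2.863
Δt₀ = Δt/γ = 44.66/2.863 = 15.60 hours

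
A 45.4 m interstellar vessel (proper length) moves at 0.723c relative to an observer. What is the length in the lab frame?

Proper length L₀ = 45.4 m
γ = 1/√(1 - 0.723²) = 1.4475
L = L₀/γ = 45.4/1.4475 = 31.36 m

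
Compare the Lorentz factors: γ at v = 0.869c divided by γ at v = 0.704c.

γ₁ = 1/√(1 - 0.869²) = 2.021
γ₂ = 1/√(1 - 0.704²) = 1.408
γ₁/γ₂ = 2.021/1.408 = 1.435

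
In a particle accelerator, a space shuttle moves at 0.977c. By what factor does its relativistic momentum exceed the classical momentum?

p_rel = γmv, p_class = mv
Ratio = γ = 1/√(1 - 0.977²)
= 1/√(0.045471) = 4.690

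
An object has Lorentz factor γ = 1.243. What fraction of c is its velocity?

From γ = 1/√(1 - v²/c²):
1/γ² = 1/1.243² = 0.64723
v²/c² = 1 - 0.64723 = 0.35277
v/c = √(0.35277) = 0.5939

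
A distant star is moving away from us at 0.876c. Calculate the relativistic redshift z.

β = 0.876
(1+β)/(1-β) = 1.876/0.124 = 15.13
√(15.13) = 3.890
z = 3.890 - 1 = 2.890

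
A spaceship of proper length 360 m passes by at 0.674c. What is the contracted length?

Proper length L₀ = 360 m
γ = 1/√(1 - 0.674²) = 1.354
L = L₀/γ = 360/1.354 = 265.9 m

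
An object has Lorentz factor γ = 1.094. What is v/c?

From γ = 1/√(1 - v²/c²):
1/γ² = 1/1.094² = 0.83554
v²/c² = 1 - 0.83554 = 0.16446
v/c = √(0.16446) = 0.4055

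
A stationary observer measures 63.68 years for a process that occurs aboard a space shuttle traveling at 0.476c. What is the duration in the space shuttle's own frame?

Dilated time Δt = 63.68 years
γ = 1/√(1 - 0.476²) = 1.1371
Δt₀ = Δt/γ = 63.68/1.1371 = 56.00 years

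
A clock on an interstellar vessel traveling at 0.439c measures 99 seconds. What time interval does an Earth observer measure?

Proper time Δt₀ = 99 seconds
γ = 1/√(1 - 0.439²) = 1.113
Δt = γΔt₀ = 1.113 × 99 = 110.2 seconds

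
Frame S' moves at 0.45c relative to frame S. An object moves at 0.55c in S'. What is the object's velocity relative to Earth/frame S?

u = (u' + v)/(1 + u'v/c²)
Numerator: 0.55 + 0.45 = 1
Denominator: 1 + 0.2475 = 1.2475
u = 1/1.2475 = 0.8016c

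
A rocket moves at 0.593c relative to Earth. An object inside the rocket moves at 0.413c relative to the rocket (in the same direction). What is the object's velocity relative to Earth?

u = (u' + v)/(1 + u'v/c²)
Numerator: 0.413 + 0.593 = 1.006
Denominator: 1 + 0.244909 = 1.244909
u = 1.006/1.244909 = 0.8081c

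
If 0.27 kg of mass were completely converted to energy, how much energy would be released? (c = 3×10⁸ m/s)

Using E = mc²:
c² = (3×10⁸)² = 9×10¹⁶ m²/s²
E = 0.27 × 9×10¹⁶ = 2.430×10¹⁶ J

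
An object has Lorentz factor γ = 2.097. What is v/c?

From γ = 1/√(1 - v²/c²):
1/γ² = 1/2.097² = 0.2274
v²/c² = 1 - 0.2274 = 0.7726
v/c = √(0.7726) = 0.8790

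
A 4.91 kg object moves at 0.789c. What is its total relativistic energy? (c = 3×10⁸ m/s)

γ = 1/√(1 - 0.789²) = 1.6276
mc² = 4.91 × (3×10⁸)² = 4.419×10¹⁷ J
E = γmc² = 1.6276 × 4.419×10¹⁷ = 7.192×10¹⁷ J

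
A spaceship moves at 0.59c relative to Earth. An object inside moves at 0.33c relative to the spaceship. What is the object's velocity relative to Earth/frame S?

u = (u' + v)/(1 + u'v/c²)
Numerator: 0.33 + 0.59 = 0.92
Denominator: 1 + 0.1947 = 1.1947
u = 0.92/1.1947 = 0.7701c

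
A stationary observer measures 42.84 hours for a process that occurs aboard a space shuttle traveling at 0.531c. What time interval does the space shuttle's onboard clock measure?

Dilated time Δt = 42.84 hours
γ = 1/√(1 - 0.531²) = 1.1801
Δt₀ = Δt/γ = 42.84/1.1801 = 36.30 hours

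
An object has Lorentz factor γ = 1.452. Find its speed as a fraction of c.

From γ = 1/√(1 - v²/c²):
1/γ² = 1/1.452² = 0.47431
v²/c² = 1 - 0.47431 = 0.52569
v/c = √(0.52569) = 0.7250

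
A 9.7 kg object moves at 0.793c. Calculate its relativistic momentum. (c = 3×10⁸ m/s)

γ = 1/√(1 - 0.793²) = 1.6414
v = 0.793 × 3×10⁸ = 2.379×10⁸ m/s
p = γmv = 1.6414 × 9.7 × 2.379×10⁸ = 3.788×10⁹ kg·m/s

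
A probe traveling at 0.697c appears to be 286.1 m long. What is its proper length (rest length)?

Contracted length L = 286.1 m
γ = 1/√(1 - 0.697²) = 1.3946
L₀ = γL = 1.3946 × 286.1 = 399.0 m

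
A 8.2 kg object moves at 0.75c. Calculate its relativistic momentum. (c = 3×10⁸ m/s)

γ = 1/√(1 - 0.75²) = 1.5119
v = 0.75 × 3×10⁸ = 2.250×10⁸ m/s
p = γmv = 1.5119 × 8.2 × 2.250×10⁸ = 2.789×10⁹ kg·m/s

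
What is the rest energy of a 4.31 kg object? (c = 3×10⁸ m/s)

c² = (3×10⁸)² = 9.000×10¹⁶ m²/s²
E₀ = mc² = 4.31 × 9.000×10¹⁶ = 3.879×10¹⁷ J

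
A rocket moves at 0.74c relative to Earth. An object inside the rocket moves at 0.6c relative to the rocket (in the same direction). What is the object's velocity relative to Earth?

u = (u' + v)/(1 + u'v/c²)
Numerator: 0.6 + 0.74 = 1.34
Denominator: 1 + 0.444 = 1.444
u = 1.34/1.444 = 0.9280c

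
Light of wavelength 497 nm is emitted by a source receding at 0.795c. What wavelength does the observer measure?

β = 0.795
Wavelength Doppler factor = √(1.795/0.205) = √(8.756) = 2.959
λ_obs = 497 × 2.959 = 1471 nm (redshift)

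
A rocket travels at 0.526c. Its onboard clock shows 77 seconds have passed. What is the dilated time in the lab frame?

Proper time Δt₀ = 77 seconds
γ = 1/√(1 - 0.526²) = 1.1758
Δt = γΔt₀ = 1.1758 × 77 = 90.54 seconds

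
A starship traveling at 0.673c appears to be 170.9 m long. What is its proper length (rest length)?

Contracted length L = 170.9 m
γ = 1/√(1 - 0.673²) = 1.352
L₀ = γL = 1.352 × 170.9 = 231.1 m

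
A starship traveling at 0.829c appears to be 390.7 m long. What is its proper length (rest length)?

Contracted length L = 390.7 m
γ = 1/√(1 - 0.829²) = 1.788
L₀ = γL = 1.788 × 390.7 = 698.6 m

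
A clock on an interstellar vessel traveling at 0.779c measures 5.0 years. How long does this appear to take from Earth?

Proper time Δt₀ = 5.0 years
γ = 1/√(1 - 0.779²) = 1.5948
Δt = γΔt₀ = 1.5948 × 5.0 = 7.974 years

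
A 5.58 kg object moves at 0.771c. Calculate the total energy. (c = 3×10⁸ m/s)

γ = 1/√(1 - 0.771²) = 1.5703
mc² = 5.58 × (3×10⁸)² = 5.022×10¹⁷ J
E = γmc² = 1.5703 × 5.022×10¹⁷ = 7.886×10¹⁷ J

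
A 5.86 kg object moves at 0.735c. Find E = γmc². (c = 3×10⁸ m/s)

γ = 1/√(1 - 0.735²) = 1.4748
mc² = 5.86 × (3×10⁸)² = 5.274×10¹⁷ J
E = γmc² = 1.4748 × 5.274×10¹⁷ = 7.778×10¹⁷ J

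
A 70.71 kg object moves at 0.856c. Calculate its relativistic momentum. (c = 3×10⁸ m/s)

γ = 1/√(1 - 0.856²) = 1.934
v = 0.856 × 3×10⁸ = 2.568×10⁸ m/s
p = γmv = 1.934 × 70.71 × 2.568×10⁸ = 3.512×10¹⁰ kg·m/s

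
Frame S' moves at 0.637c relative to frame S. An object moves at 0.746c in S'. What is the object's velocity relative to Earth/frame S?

u = (u' + v)/(1 + u'v/c²)
Numerator: 0.746 + 0.637 = 1.383
Denominator: 1 + 0.475202 = 1.475202
u = 1.383/1.475202 = 0.9375c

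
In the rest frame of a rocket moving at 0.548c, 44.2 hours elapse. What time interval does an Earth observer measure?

Proper time Δt₀ = 44.2 hours
γ = 1/√(1 - 0.548²) = 1.1955
Δt = γΔt₀ = 1.1955 × 44.2 = 52.84 hours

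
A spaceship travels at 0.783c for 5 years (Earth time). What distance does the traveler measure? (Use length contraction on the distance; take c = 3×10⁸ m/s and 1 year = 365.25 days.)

Earth distance: d = v × t = 0.783c × 5 yr = 3.706×10¹⁶ m
γ = 1.608
d' = d/γ = 3.706×10¹⁶/1.608 = 2.305×10¹⁶ m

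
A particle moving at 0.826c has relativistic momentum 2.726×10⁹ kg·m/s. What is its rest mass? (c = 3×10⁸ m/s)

γ = 1/√(1 - 0.826²) = 1.774
v = 0.826 × 3×10⁸ = 2.478×10⁸ m/s
m = p/(γv) = 2.726×10⁹/(1.774 × 2.478×10⁸) = 6.201 kg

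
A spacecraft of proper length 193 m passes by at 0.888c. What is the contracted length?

Proper length L₀ = 193 m
γ = 1/√(1 - 0.888²) = 2.1747
L = L₀/γ = 193/2.1747 = 88.75 m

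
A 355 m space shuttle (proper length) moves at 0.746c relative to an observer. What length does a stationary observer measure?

Proper length L₀ = 355 m
γ = 1/√(1 - 0.746²) = 1.502
L = L₀/γ = 355/1.502 = 236.4 m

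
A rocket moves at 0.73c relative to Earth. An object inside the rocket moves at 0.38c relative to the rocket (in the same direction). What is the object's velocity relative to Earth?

u = (u' + v)/(1 + u'v/c²)
Numerator: 0.38 + 0.73 = 1.11
Denominator: 1 + 0.2774 = 1.2774
u = 1.11/1.2774 = 0.8690c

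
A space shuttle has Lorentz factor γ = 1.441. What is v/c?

From γ = 1/√(1 - v²/c²):
1/γ² = 1/1.441² = 0.4816
v²/c² = 1 - 0.4816 = 0.5184
v/c = √(0.5184) = 0.7200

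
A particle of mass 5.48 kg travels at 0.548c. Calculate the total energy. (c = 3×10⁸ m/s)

γ = 1/√(1 - 0.548²) = 1.1955
mc² = 5.48 × (3×10⁸)² = 4.932×10¹⁷ J
E = γmc² = 1.1955 × 4.932×10¹⁷ = 5.896×10¹⁷ J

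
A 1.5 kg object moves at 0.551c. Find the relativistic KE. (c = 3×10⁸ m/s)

γ = 1/√(1 - 0.551²) = 1.1983
γ - 1 = 0.1983
KE = (γ-1)mc² = 0.1983 × 1.5 × (3×10⁸)² = 2.677×10¹⁶ J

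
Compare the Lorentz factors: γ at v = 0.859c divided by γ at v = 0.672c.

γ₁ = 1/√(1 - 0.859²) = 1.9532
γ₂ = 1/√(1 - 0.672²) = 1.3503
γ₁/γ₂ = 1.9532/1.3503 = 1.446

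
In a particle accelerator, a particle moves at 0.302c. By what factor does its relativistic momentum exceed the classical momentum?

p_rel = γmv, p_class = mv
Ratio = γ = 1/√(1 - 0.302²)
= 1/√(0.908796) = 1.049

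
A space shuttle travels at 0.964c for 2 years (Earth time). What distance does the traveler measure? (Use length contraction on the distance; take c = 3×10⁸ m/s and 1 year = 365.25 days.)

Earth distance: d = v × t = 0.964c × 2 yr = 1.8253×10¹⁶ m
γ = 3.7608
d' = d/γ = 1.8253×10¹⁶/3.7608 = 4.853×10¹⁵ m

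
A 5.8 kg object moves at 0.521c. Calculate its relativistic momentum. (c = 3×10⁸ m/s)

γ = 1/√(1 - 0.521²) = 1.172
v = 0.521 × 3×10⁸ = 1.563×10⁸ m/s
p = γmv = 1.172 × 5.8 × 1.563×10⁸ = 1.062×10⁹ kg·m/s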